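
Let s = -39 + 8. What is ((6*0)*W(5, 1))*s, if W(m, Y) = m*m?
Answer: 0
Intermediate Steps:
W(m, Y) = m²
s = -31
((6*0)*W(5, 1))*s = ((6*0)*5²)*(-31) = (0*25)*(-31) = 0*(-31) = 0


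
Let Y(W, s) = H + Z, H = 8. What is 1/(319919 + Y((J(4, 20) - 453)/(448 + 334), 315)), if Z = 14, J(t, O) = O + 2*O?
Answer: 1/319941 ≈ 3.1256e-6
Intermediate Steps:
J(t, O) = 3*O
Y(W, s) = 22 (Y(W, s) = 8 + 14 = 22)
1/(319919 + Y((J(4, 20) - 453)/(448 + 334), 315)) = 1/(319919 + 22) = 1/319941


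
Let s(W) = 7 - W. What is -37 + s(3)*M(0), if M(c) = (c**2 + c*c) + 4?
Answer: -21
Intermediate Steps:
M(c) = 4 + 2*c**2 (M(c) = (c**2 + c**2) + 4 = 2*c**2 + 4 = 4 + 2*c**2)
-37 + s(3)*M(0) = -37 + (7 - 1*3)*(4 + 2*0**2) = -37 + (7 - 3)*(4 + 2*0) = -37 + 4*(4 + 0) = -37 + 4*4 = -37 + 16 = -21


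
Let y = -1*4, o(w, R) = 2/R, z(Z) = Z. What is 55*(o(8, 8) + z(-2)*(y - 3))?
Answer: 3135/4 ≈ 783.75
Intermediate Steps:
y = -4
55*(o(8, 8) + z(-2)*(y - 3)) = 55*(2/8 - 2*(-4 - 3)) = 55*(2*(⅛) - 2*(-7)) = 55*(¼ + 14) = 55*(57/4) = 3135/4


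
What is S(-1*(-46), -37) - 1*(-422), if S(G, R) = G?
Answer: 468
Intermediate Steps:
S(-1*(-46), -37) - 1*(-422) = -1*(-46) - 1*(-422) = 46 + 422 = 468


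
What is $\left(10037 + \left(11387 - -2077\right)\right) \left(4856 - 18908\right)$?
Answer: $-330236052$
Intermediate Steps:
$\left(10037 + \left(11387 - -2077\right)\right) \left(4856 - 18908\right) = \left(10037 + \left(11387 + 2077\right)\right) \left(-14052\right) = \left(10037 + 13464\right) \left(-14052\right) = 23501 \left(-14052\right) = -330236052$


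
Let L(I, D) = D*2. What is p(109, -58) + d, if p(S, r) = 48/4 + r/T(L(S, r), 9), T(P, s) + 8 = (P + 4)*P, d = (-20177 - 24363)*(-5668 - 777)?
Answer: 1863595545475/6492 ≈ 2.8706e+8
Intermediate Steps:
L(I, D) = 2*D
d = 287060300 (d = -44540*(-6445) = 287060300)
T(P, s) = -8 + P*(4 + P) (T(P, s) = -8 + (P + 4)*P = -8 + (4 + P)*P = -8 + P*(4 + P))
p(S, r) = 12 + r/(-8 + 4*r**2 + 8*r) (p(S, r) = 48/4 + r/(-8 + (2*r)**2 + 4*(2*r)) = 48*(1/4) + r/(-8 + 4*r**2 + 8*r) = 12 + r/(-8 + 4*r**2 + 8*r))
p(109, -58) + d = (-96 + 48*(-58)**2 + 97*(-58))/(4*(-2 + (-58)**2 + 2*(-58))) + 287060300 = (-96 + 48*3364 - 5626)/(4*(-2 + 3364 - 116)) + 287060300 = (1/4)*(-96 + 161472 - 5626)/3246 + 287060300 = (1/4)*(1/3246)*155750 + 287060300 = 77875/6492 + 287060300 = 1863595545475/6492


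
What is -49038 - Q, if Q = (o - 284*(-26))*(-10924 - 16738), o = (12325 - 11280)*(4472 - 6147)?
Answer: -48214666080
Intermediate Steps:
o = -1750375 (o = 1045*(-1675) = -1750375)
Q = 48214617042 (Q = (-1750375 - 284*(-26))*(-10924 - 16738) = (-1750375 + 7384)*(-27662) = -1742991*(-27662) = 48214617042)
-49038 - Q = -49038 - 1*48214617042 = -49038 - 48214617042 = -48214666080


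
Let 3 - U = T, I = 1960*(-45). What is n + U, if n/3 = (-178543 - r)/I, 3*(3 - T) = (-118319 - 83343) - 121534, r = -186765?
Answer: -1583664511/14700 ≈ -1.0773e+5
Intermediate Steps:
I = -88200
T = 107735 (T = 3 - ((-118319 - 83343) - 121534)/3 = 3 - (-201662 - 121534)/3 = 3 - ⅓*(-323196) = 3 + 107732 = 107735)
U = -107732 (U = 3 - 1*107735 = 3 - 107735 = -107732)
n = -4111/14700 (n = 3*((-178543 - 1*(-186765))/(-88200)) = 3*((-178543 + 186765)*(-1/88200)) = 3*(8222*(-1/88200)) = 3*(-4111/44100) = -4111/14700 ≈ -0.27966)
n + U = -4111/14700 - 107732 = -1583664511/14700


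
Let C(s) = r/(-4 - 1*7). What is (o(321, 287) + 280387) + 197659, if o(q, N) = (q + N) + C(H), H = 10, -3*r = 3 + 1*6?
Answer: 5265197/11 ≈ 4.7865e+5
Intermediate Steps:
r = -3 (r = -(3 + 1*6)/3 = -(3 + 6)/3 = -⅓*9 = -3)
C(s) = 3/11 (C(s) = -3/(-4 - 1*7) = -3/(-4 - 7) = -3/(-11) = -3*(-1/11) = 3/11)
o(q, N) = 3/11 + N + q (o(q, N) = (q + N) + 3/11 = (N + q) + 3/11 = 3/11 + N + q)
(o(321, 287) + 280387) + 197659 = ((3/11 + 287 + 321) + 280387) + 197659 = (6691/11 + 280387) + 197659 = 3090948/11 + 197659 = 5265197/11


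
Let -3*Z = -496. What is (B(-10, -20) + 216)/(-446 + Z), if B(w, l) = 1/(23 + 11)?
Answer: -22035/28628 ≈ -0.76970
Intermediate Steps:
Z = 496/3 (Z = -⅓*(-496) = 496/3 ≈ 165.33)
B(w, l) = 1/34
(B(-10, -20) + 216)/(-446 + Z) = (1/34 + 216)/(-446 + 496/3) = 7345/(34*(-842/3)) = (7345/34)*(-3/842) = -22035/28628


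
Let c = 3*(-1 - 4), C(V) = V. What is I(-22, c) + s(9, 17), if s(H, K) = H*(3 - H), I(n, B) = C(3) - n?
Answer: -29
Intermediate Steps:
c = -15 (c = 3*(-5) = -15)
I(n, B) = 3 - n
I(-22, c) + s(9, 17) = (3 - 1*(-22)) + 9*(3 - 1*9) = (3 + 22) + 9*(3 - 9) = 25 + 9*(-6) = 25 - 54 = -29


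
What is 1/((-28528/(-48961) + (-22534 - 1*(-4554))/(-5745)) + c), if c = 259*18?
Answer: 56256189/262475195546 ≈ 0.00021433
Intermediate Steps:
c = 4662
1/((-28528/(-48961) + (-22534 - 1*(-4554))/(-5745)) + c) = 1/((-28528/(-48961) + (-22534 - 1*(-4554))/(-5745)) + 4662) = 1/((-28528*(-1/48961) + (-22534 + 4554)*(-1/5745)) + 4662) = 1/((28528/48961 - 17980*(-1/5745)) + 4662) = 1/((28528/48961 + 3596/1149) + 4662) = 1/(208842428/56256189 + 4662) = 1/(262475195546/56256189) = 56256189/262475195546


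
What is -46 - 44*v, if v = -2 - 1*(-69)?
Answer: -2994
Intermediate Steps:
v = 67 (v = -2 + 69 = 67)
-46 - 44*v = -46 - 44*67 = -46 - 2948 = -2994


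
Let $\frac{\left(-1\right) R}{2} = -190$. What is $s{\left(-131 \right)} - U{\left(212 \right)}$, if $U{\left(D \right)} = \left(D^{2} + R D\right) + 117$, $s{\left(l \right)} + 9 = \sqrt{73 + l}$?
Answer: $-125630 + i \sqrt{58} \approx -1.2563 \cdot 10^{5} + 7.6158 i$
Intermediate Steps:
$R = 380$ ($R = \left(-2\right) \left(-190\right) = 380$)
$s{\left(l \right)} = -9 + \sqrt{73 + l}$
$U{\left(D \right)} = 117 + D^{2} + 380 D$ ($U{\left(D \right)} = \left(D^{2} + 380 D\right) + 117 = 117 + D^{2} + 380 D$)
$s{\left(-131 \right)} - U{\left(212 \right)} = \left(-9 + \sqrt{73 - 131}\right) - \left(117 + 212^{2} + 380 \cdot 212\right) = \left(-9 + \sqrt{-58}\right) - \left(117 + 44944 + 80560\right) = \left(-9 + i \sqrt{58}\right) - 125621 = -125630 + i \sqrt{58}$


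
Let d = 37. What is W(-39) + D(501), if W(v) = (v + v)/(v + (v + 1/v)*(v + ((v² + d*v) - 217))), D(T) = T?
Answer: 134963853/269395 ≈ 500.99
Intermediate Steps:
W(v) = 2*v/(v + (v + 1/v)*(-217 + v² + 38*v)) (W(v) = (v + v)/(v + (v + 1/v)*(v + ((v² + 37*v) - 217))) = (2*v)/(v + (v + 1/v)*(v + (-217 + v² + 37*v))) = (2*v)/(v + (v + 1/v)*(-217 + v² + 38*v)) = 2*v/(v + (v + 1/v)*(-217 + v² + 38*v)))
W(-39) + D(501) = 2*(-39)²/(-217 + (-39)⁴ - 215*(-39)² + 38*(-39) + 38*(-39)³) + 501 = 2*1521/(-217 + 2313441 - 215*1521 - 1482 + 38*(-59319)) + 501 = 2*1521/(-217 + 2313441 - 327015 - 1482 - 2254122) + 501 = 2*1521/(-269395) + 501 = 2*1521*(-1/269395) + 501 = -3042/269395 + 501 = 134963853/269395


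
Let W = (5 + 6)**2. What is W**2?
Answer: 14641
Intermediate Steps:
W = 121 (W = 11**2 = 121)
W**2 = 121**2 = 14641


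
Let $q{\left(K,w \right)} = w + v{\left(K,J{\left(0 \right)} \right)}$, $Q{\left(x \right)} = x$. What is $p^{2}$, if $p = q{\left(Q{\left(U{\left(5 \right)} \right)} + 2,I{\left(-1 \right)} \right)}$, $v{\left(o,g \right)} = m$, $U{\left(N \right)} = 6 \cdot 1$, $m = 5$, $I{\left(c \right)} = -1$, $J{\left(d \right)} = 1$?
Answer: $16$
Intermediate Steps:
$U{\left(N \right)} = 6$
$v{\left(o,g \right)} = 5$
$q{\left(K,w \right)} = 5 + w$ ($q{\left(K,w \right)} = w + 5 = 5 + w$)
$p = 4$ ($p = 5 - 1 = 4$)
$p^{2} = 4^{2} = 16$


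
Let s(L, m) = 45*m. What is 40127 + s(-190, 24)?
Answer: 41207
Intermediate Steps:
40127 + s(-190, 24) = 40127 + 45*24 = 40127 + 1080 = 41207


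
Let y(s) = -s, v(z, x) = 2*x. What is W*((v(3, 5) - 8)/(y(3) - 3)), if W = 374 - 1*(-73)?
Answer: -149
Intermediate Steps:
W = 447 (W = 374 + 73 = 447)
W*((v(3, 5) - 8)/(y(3) - 3)) = 447*((2*5 - 8)/(-1*3 - 3)) = 447*((10 - 8)/(-3 - 3)) = 447*(2/(-6)) = 447*(2*(-⅙)) = 447*(-⅓) = -149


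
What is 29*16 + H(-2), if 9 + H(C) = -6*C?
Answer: 467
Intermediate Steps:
H(C) = -9 - 6*C
29*16 + H(-2) = 29*16 + (-9 - 6*(-2)) = 464 + (-9 + 12) = 464 + 3 = 467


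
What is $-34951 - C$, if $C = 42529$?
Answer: $-77480$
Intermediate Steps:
$-34951 - C = -34951 - 42529 = -77480$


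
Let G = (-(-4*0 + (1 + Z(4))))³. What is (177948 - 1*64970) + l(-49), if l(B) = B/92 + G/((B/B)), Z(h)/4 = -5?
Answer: 11024955/92 ≈ 1.1984e+5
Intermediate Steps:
Z(h) = -20 (Z(h) = 4*(-5) = -20)
G = 6859 (G = (-(-4*0 + (1 - 20)))³ = (-(0 - 19))³ = (-1*(-19))³ = 19³ = 6859)
l(B) = 6859 + B/92 (l(B) = B/92 + 6859/((B/B)) = B*(1/92) + 6859/1 = B/92 + 6859*1 = B/92 + 6859 = 6859 + B/92)
(177948 - 1*64970) + l(-49) = (177948 - 1*64970) + (6859 + (1/92)*(-49)) = (177948 - 64970) + (6859 - 49/92) = 112978 + 630979/92 = 11024955/92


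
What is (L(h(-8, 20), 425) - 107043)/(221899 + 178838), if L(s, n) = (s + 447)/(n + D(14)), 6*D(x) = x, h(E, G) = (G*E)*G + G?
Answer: -45745775/171248278 ≈ -0.26713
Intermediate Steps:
h(E, G) = G + E*G**2 (h(E, G) = (E*G)*G + G = E*G**2 + G = G + E*G**2)
D(x) = x/6
L(s, n) = (447 + s)/(7/3 + n) (L(s, n) = (s + 447)/(n + (1/6)*14) = (447 + s)/(n + 7/3) = (447 + s)/(7/3 + n))
(L(h(-8, 20), 425) - 107043)/(221899 + 178838) = (3*(447 + 20*(1 - 8*20))/(7 + 3*425) - 107043)/(221899 + 178838) = (3*(447 + 20*(1 - 160))/(7 + 1275) - 107043)/400737 = (3*(447 + 20*(-159))/1282 - 107043)*(1/400737) = (3*(1/1282)*(447 - 3180) - 107043)*(1/400737) = (3*(1/1282)*(-2733) - 107043)*(1/400737) = (-8199/1282 - 107043)*(1/400737) = -137237325/1282*1/400737 = -45745775/171248278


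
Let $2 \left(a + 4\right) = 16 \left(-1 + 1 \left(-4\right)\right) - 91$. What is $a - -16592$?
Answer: $\frac{33005}{2} \approx 16503.0$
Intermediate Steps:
$a = - \frac{179}{2}$ ($a = -4 + \frac{16 \left(-1 + 1 \left(-4\right)\right) - 91}{2} = -4 + \frac{16 \left(-1 - 4\right) - 91}{2} = -4 + \frac{16 \left(-5\right) - 91}{2} = -4 + \frac{-80 - 91}{2} = -4 + \frac{1}{2} \left(-171\right) = -4 - \frac{171}{2} = - \frac{179}{2} \approx -89.5$)
$a - -16592 = - \frac{179}{2} - -16592 = - \frac{179}{2} + 16592 = \frac{33005}{2}$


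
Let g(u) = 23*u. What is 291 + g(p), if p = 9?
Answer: 498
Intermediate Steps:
291 + g(p) = 291 + 23*9 = 291 + 207 = 498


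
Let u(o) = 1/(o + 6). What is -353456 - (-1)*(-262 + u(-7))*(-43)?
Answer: -342147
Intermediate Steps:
u(o) = 1/(6 + o)
-353456 - (-1)*(-262 + u(-7))*(-43) = -353456 - (-1)*(-262 + 1/(6 - 7))*(-43) = -353456 - (-1)*(-262 + 1/(-1))*(-43) = -353456 - (-1)*(-262 - 1)*(-43) = -353456 - (-1)*(-263*(-43)) = -353456 - (-1)*11309 = -353456 - 1*(-11309) = -353456 + 11309 = -342147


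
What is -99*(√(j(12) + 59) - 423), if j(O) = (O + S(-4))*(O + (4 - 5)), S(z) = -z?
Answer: 41877 - 99*√235 ≈ 40359.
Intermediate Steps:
j(O) = (-1 + O)*(4 + O) (j(O) = (O - 1*(-4))*(O + (4 - 5)) = (O + 4)*(O - 1) = (4 + O)*(-1 + O) = (-1 + O)*(4 + O))
-99*(√(j(12) + 59) - 423) = -99*(√((-4 + 12² + 3*12) + 59) - 423) = -99*(√((-4 + 144 + 36) + 59) - 423) = -99*(√(176 + 59) - 423) = -99*(√235 - 423) = -99*(-423 + √235) = 41877 - 99*√235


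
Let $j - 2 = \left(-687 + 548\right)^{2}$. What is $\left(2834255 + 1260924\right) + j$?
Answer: $4114502$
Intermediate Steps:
$j = 19323$ ($j = 2 + \left(-687 + 548\right)^{2} = 2 + \left(-139\right)^{2} = 2 + 19321 = 19323$)
$\left(2834255 + 1260924\right) + j = \left(2834255 + 1260924\right) + 19323 = 4095179 + 19323 = 4114502$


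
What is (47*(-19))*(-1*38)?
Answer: 33934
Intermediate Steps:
(47*(-19))*(-1*38) = -893*(-38) = 33934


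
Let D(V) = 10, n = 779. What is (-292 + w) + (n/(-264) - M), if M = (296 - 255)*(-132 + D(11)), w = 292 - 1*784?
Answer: 1112773/264 ≈ 4215.0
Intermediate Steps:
w = -492 (w = 292 - 784 = -492)
M = -5002 (M = (296 - 255)*(-132 + 10) = 41*(-122) = -5002)
(-292 + w) + (n/(-264) - M) = (-292 - 492) + (779/(-264) - 1*(-5002)) = -784 + (779*(-1/264) + 5002) = -784 + (-779/264 + 5002) = -784 + 1319749/264 = 1112773/264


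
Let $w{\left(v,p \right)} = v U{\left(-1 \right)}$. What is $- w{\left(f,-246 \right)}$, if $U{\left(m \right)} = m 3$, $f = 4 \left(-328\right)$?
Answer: $-3936$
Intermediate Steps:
$f = -1312$
$U{\left(m \right)} = 3 m$
$w{\left(v,p \right)} = - 3 v$ ($w{\left(v,p \right)} = v 3 \left(-1\right) = v \left(-3\right) = - 3 v$)
$- w{\left(f,-246 \right)} = - \left(-3\right) \left(-1312\right) = \left(-1\right) 3936 = -3936$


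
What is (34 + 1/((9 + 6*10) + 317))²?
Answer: 172265625/148996 ≈ 1156.2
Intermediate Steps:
(34 + 1/((9 + 6*10) + 317))² = (34 + 1/((9 + 60) + 317))² = (34 + 1/(69 + 317))² = (34 + 1/386)² = (13125/386)² = 172265625/148996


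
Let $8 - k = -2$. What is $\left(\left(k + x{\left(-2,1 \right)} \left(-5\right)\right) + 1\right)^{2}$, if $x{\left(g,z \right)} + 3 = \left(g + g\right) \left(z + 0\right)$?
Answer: $2116$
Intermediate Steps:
$k = 10$ ($k = 8 - -2 = 8 + 2 = 10$)
$x{\left(g,z \right)} = -3 + 2 g z$ ($x{\left(g,z \right)} = -3 + \left(g + g\right) \left(z + 0\right) = -3 + 2 g z$)
$\left(\left(k + x{\left(-2,1 \right)} \left(-5\right)\right) + 1\right)^{2} = \left(\left(10 + \left(-3 + 2 \left(-2\right) 1\right) \left(-5\right)\right) + 1\right)^{2} = \left(\left(10 + \left(-3 - 4\right) \left(-5\right)\right) + 1\right)^{2} = \left(\left(10 - -35\right) + 1\right)^{2} = \left(\left(10 + 35\right) + 1\right)^{2} = \left(45 + 1\right)^{2} = 46^{2} = 2116$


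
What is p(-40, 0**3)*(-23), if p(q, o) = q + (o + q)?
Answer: 1840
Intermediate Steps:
p(q, o) = o + 2*q
p(-40, 0**3)*(-23) = (0**3 + 2*(-40))*(-23) = (0 - 80)*(-23) = -80*(-23) = 1840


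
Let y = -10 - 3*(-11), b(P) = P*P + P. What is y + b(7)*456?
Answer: 25559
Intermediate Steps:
b(P) = P + P**2 (b(P) = P**2 + P = P + P**2)
y = 23 (y = -10 + 33 = 23)
y + b(7)*456 = 23 + (7*(1 + 7))*456 = 23 + (7*8)*456 = 23 + 56*456 = 23 + 25536 = 25559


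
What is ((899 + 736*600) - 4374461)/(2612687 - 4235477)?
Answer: 655327/270465 ≈ 2.4230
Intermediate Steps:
((899 + 736*600) - 4374461)/(2612687 - 4235477) = ((899 + 441600) - 4374461)/(-1622790) = (442499 - 4374461)*(-1/1622790) = -3931962*(-1/1622790) = 655327/270465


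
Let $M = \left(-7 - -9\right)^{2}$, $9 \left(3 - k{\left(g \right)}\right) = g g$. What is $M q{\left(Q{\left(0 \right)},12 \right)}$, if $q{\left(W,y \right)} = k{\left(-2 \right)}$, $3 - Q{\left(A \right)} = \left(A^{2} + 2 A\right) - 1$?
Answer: $\frac{92}{9} \approx 10.222$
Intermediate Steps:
$Q{\left(A \right)} = 4 - A^{2} - 2 A$ ($Q{\left(A \right)} = 3 - \left(\left(A^{2} + 2 A\right) - 1\right) = 3 - \left(-1 + A^{2} + 2 A\right) = 4 - A^{2} - 2 A$)
$k{\left(g \right)} = 3 - \frac{g^{2}}{9}$ ($k{\left(g \right)} = 3 - \frac{g g}{9} = 3 - \frac{g^{2}}{9}$)
$q{\left(W,y \right)} = \frac{23}{9}$ ($q{\left(W,y \right)} = 3 - \frac{\left(-2\right)^{2}}{9} = 3 - \frac{4}{9} = \frac{23}{9}$)
$M = 4$ ($M = \left(-7 + 9\right)^{2} = 2^{2} = 4$)
$M q{\left(Q{\left(0 \right)},12 \right)} = 4 \cdot \frac{23}{9} = \frac{92}{9}$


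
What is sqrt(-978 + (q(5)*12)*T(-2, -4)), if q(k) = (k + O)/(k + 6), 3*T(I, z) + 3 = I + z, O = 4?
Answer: I*sqrt(121902)/11 ≈ 31.74*I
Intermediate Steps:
T(I, z) = -1 + I/3 + z/3 (T(I, z) = -1 + (I + z)/3 = -1 + (I/3 + z/3) = -1 + I/3 + z/3)
q(k) = (4 + k)/(6 + k) (q(k) = (k + 4)/(k + 6) = (4 + k)/(6 + k))
sqrt(-978 + (q(5)*12)*T(-2, -4)) = sqrt(-978 + (((4 + 5)/(6 + 5))*12)*(-1 + (1/3)*(-2) + (1/3)*(-4))) = sqrt(-978 + ((9/11)*12)*(-1 - 2/3 - 4/3)) = sqrt(-978 + (((1/11)*9)*12)*(-3)) = sqrt(-978 + ((9/11)*12)*(-3)) = sqrt(-978 + (108/11)*(-3)) = sqrt(-978 - 324/11) = sqrt(-11082/11) = I*sqrt(121902)/11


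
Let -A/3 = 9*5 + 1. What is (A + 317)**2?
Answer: 32041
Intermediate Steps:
A = -138 (A = -3*(9*5 + 1) = -3*(45 + 1) = -3*46 = -138)
(A + 317)**2 = (-138 + 317)**2 = 179**2 = 32041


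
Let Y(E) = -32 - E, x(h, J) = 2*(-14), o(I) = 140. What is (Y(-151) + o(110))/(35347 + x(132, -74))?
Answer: 259/35319 ≈ 0.0073332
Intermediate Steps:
x(h, J) = -28
(Y(-151) + o(110))/(35347 + x(132, -74)) = ((-32 - 1*(-151)) + 140)/(35347 - 28) = ((-32 + 151) + 140)/35319 = (119 + 140)*(1/35319) = 259*(1/35319) = 259/35319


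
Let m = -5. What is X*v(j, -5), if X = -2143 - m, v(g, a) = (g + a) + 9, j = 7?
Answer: -23518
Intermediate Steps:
v(g, a) = 9 + a + g (v(g, a) = (a + g) + 9 = 9 + a + g)
X = -2138 (X = -2143 - 1*(-5) = -2143 + 5 = -2138)
X*v(j, -5) = -2138*(9 - 5 + 7) = -2138*11 = -23518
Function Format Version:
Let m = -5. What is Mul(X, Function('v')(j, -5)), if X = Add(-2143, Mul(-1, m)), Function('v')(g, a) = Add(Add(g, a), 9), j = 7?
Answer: -23518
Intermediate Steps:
Function('v')(g, a) = Add(9, a, g) (Function('v')(g, a) = Add(Add(a, g), 9) = Add(9, a, g))
X = -2138 (X = Add(-2143, Mul(-1, -5)) = Add(-2143, 5) = -2138)
Mul(X, Function('v')(j, -5)) = Mul(-2138, Add(9, -5, 7)) = Mul(-2138, 11) = -23518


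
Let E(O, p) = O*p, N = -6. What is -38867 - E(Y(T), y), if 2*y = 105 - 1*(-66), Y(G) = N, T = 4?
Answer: -38354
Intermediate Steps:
Y(G) = -6
y = 171/2 (y = (105 - 1*(-66))/2 = (105 + 66)/2 = (½)*171 = 171/2 ≈ 85.500)
-38867 - E(Y(T), y) = -38867 - (-6)*171/2 = -38867 - 1*(-513) = -38867 + 513 = -38354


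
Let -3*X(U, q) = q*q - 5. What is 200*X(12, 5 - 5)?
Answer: 1000/3 ≈ 333.33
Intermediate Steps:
X(U, q) = 5/3 - q²/3 (X(U, q) = -(q*q - 5)/3 = -(q² - 5)/3 = -(-5 + q²)/3 = 5/3 - q²/3)
200*X(12, 5 - 5) = 200*(5/3 - (5 - 5)²/3) = 200*(5/3 - ⅓*0²) = 200*(5/3 - ⅓*0) = 200*(5/3 + 0) = 200*(5/3) = 1000/3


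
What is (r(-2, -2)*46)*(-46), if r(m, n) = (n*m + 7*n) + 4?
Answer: 12696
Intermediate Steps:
r(m, n) = 4 + 7*n + m*n (r(m, n) = (m*n + 7*n) + 4 = (7*n + m*n) + 4 = 4 + 7*n + m*n)
(r(-2, -2)*46)*(-46) = ((4 + 7*(-2) - 2*(-2))*46)*(-46) = ((4 - 14 + 4)*46)*(-46) = -6*46*(-46) = -276*(-46) = 12696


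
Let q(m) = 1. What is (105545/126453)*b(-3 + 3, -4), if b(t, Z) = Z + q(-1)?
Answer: -105545/42151 ≈ -2.5040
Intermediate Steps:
b(t, Z) = 1 + Z (b(t, Z) = Z + 1 = 1 + Z)
(105545/126453)*b(-3 + 3, -4) = (105545/126453)*(1 - 4) = (105545*(1/126453))*(-3) = (105545/126453)*(-3) = -105545/42151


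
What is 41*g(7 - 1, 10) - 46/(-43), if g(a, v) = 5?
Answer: 8861/43 ≈ 206.07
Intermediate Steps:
41*g(7 - 1, 10) - 46/(-43) = 41*5 - 46/(-43) = 205 - 46*(-1/43) = 205 + 46/43 = 8861/43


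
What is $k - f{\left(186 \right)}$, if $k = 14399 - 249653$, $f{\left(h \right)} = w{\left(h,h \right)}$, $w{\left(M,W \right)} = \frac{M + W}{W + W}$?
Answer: $-235255$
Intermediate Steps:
$w{\left(M,W \right)} = \frac{M + W}{2 W}$
$f{\left(h \right)} = 1$ ($f{\left(h \right)} = \frac{h + h}{2 h} = \frac{2 h}{2 h} = 1$)
$k = -235254$ ($k = 14399 - 249653 = -235254$)
$k - f{\left(186 \right)} = -235254 - 1 = -235255$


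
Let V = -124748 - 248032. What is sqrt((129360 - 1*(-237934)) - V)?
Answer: sqrt(740074) ≈ 860.28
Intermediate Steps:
V = -372780
sqrt((129360 - 1*(-237934)) - V) = sqrt((129360 - 1*(-237934)) - 1*(-372780)) = sqrt((129360 + 237934) + 372780) = sqrt(367294 + 372780) = sqrt(740074)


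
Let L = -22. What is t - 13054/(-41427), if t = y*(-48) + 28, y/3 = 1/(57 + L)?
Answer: 35089862/1449945 ≈ 24.201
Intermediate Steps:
y = 3/35 (y = 3/(57 - 22) = 3/35 ≈ 0.085714)
t = 836/35 (t = (3/35)*(-48) + 28 = -144/35 + 28 = 836/35 ≈ 23.886)
t - 13054/(-41427) = 836/35 - 13054/(-41427) = 836/35 - 13054*(-1)/41427 = 836/35 - 1*(-13054/41427) = 836/35 + 13054/41427 = 35089862/1449945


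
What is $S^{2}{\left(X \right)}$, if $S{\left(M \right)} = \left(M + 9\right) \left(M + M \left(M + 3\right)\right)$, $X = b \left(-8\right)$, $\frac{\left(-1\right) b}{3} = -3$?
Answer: $95140168704$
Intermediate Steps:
$b = 9$ ($b = \left(-3\right) \left(-3\right) = 9$)
$X = -72$ ($X = 9 \left(-8\right) = -72$)
$S{\left(M \right)} = \left(9 + M\right) \left(M + M \left(3 + M\right)\right)$
$S^{2}{\left(X \right)} = \left(- 72 \left(36 + \left(-72\right)^{2} + 13 \left(-72\right)\right)\right)^{2} = \left(- 72 \left(36 + 5184 - 936\right)\right)^{2} = \left(\left(-72\right) 4284\right)^{2} = \left(-308448\right)^{2} = 95140168704$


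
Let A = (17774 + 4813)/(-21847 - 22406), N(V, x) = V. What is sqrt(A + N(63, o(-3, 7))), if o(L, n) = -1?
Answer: 2*sqrt(377700994)/4917 ≈ 7.9050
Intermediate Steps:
A = -7529/14751 (A = 22587/(-44253) = 22587*(-1/44253) = -7529/14751 ≈ -0.51041)
sqrt(A + N(63, o(-3, 7))) = sqrt(-7529/14751 + 63) = sqrt(921784/14751) = 2*sqrt(377700994)/4917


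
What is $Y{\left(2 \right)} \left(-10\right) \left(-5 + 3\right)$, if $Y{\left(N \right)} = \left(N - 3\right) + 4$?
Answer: $60$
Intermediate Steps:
$Y{\left(N \right)} = 1 + N$ ($Y{\left(N \right)} = \left(-3 + N\right) + 4 = 1 + N$)
$Y{\left(2 \right)} \left(-10\right) \left(-5 + 3\right) = \left(1 + 2\right) \left(-10\right) \left(-5 + 3\right) = 3 \left(-10\right) \left(-2\right) = \left(-30\right) \left(-2\right) = 60$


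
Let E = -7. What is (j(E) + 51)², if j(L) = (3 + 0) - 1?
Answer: 2809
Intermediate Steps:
j(L) = 2 (j(L) = 3 - 1 = 2)
(j(E) + 51)² = (2 + 51)² = 53² = 2809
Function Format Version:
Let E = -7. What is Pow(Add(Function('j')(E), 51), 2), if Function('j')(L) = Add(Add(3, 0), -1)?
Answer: 2809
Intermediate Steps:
Function('j')(L) = 2 (Function('j')(L) = Add(3, -1) = 2)
Pow(Add(Function('j')(E), 51), 2) = Pow(Add(2, 51), 2) = Pow(53, 2) = 2809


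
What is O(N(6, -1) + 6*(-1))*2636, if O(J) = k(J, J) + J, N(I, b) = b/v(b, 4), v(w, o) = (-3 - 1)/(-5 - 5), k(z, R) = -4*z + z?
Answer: 44812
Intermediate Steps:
k(z, R) = -3*z
v(w, o) = 2/5 (v(w, o) = -4/(-10) = -4*(-1/10) = 2/5)
N(I, b) = 5*b/2 (N(I, b) = b/(2/5) = b*(5/2) = 5*b/2)
O(J) = -2*J (O(J) = -3*J + J = -2*J)
O(N(6, -1) + 6*(-1))*2636 = -2*((5/2)*(-1) + 6*(-1))*2636 = -2*(-5/2 - 6)*2636 = -2*(-17/2)*2636 = 17*2636 = 44812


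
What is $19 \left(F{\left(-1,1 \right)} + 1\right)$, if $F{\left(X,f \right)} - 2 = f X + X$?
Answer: $19$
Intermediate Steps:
$F{\left(X,f \right)} = 2 + X + X f$ ($F{\left(X,f \right)} = 2 + \left(f X + X\right) = 2 + \left(X f + X\right) = 2 + \left(X + X f\right) = 2 + X + X f$)
$19 \left(F{\left(-1,1 \right)} + 1\right) = 19 \left(\left(2 - 1 - 1\right) + 1\right) = 19 \left(0 + 1\right) = 19 \cdot 1 = 19$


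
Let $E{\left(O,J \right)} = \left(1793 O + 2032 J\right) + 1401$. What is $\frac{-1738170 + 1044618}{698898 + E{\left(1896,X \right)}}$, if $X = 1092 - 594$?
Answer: $- \frac{231184}{1703921} \approx -0.13568$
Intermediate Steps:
$X = 498$
$E{\left(O,J \right)} = 1401 + 1793 O + 2032 J$
$\frac{-1738170 + 1044618}{698898 + E{\left(1896,X \right)}} = \frac{-1738170 + 1044618}{698898 + \left(1401 + 1793 \cdot 1896 + 2032 \cdot 498\right)} = - \frac{693552}{698898 + \left(1401 + 3399528 + 1011936\right)} = - \frac{693552}{698898 + 4412865} = - \frac{693552}{5111763} = \left(-693552\right) \frac{1}{5111763} = - \frac{231184}{1703921}$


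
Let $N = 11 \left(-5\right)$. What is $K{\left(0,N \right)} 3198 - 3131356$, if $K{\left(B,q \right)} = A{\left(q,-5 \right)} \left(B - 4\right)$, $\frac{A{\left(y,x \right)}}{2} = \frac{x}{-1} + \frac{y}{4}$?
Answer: $-2907496$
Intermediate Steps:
$A{\left(y,x \right)} = \frac{y}{2} - 2 x$ ($A{\left(y,x \right)} = 2 \left(\frac{x}{-1} + \frac{y}{4}\right) = 2 \left(x \left(-1\right) + y \frac{1}{4}\right) = 2 \left(- x + \frac{y}{4}\right) = \frac{y}{2} - 2 x$)
$N = -55$
$K{\left(B,q \right)} = \left(-4 + B\right) \left(10 + \frac{q}{2}\right)$ ($K{\left(B,q \right)} = \left(\frac{q}{2} - -10\right) \left(B - 4\right) = \left(\frac{q}{2} + 10\right) \left(-4 + B\right) = \left(10 + \frac{q}{2}\right) \left(-4 + B\right) = \left(-4 + B\right) \left(10 + \frac{q}{2}\right)$)
$K{\left(0,N \right)} 3198 - 3131356 = \frac{\left(-4 + 0\right) \left(20 - 55\right)}{2} \cdot 3198 - 3131356 = \frac{1}{2} \left(-4\right) \left(-35\right) 3198 - 3131356 = 70 \cdot 3198 - 3131356 = 223860 - 3131356 = -2907496$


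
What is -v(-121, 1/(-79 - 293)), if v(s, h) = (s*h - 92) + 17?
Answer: 27779/372 ≈ 74.675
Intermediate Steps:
v(s, h) = -75 + h*s (v(s, h) = (h*s - 92) + 17 = (-92 + h*s) + 17 = -75 + h*s)
-v(-121, 1/(-79 - 293)) = -(-75 - 121/(-79 - 293)) = -(-75 - 121/(-372)) = -(-75 - 1/372*(-121)) = -(-75 + 121/372) = -1*(-27779/372) = 27779/372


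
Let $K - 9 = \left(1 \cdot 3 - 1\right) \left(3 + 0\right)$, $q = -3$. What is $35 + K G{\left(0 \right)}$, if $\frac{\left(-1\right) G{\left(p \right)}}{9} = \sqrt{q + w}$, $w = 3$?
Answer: $35$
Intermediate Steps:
$G{\left(p \right)} = 0$ ($G{\left(p \right)} = - 9 \sqrt{-3 + 3} = - 9 \sqrt{0} = \left(-9\right) 0 = 0$)
$K = 15$ ($K = 9 + \left(1 \cdot 3 - 1\right) \left(3 + 0\right) = 9 + \left(3 - 1\right) 3 = 9 + 2 \cdot 3 = 9 + 6 = 15$)
$35 + K G{\left(0 \right)} = 35 + 15 \cdot 0 = 35 + 0 = 35$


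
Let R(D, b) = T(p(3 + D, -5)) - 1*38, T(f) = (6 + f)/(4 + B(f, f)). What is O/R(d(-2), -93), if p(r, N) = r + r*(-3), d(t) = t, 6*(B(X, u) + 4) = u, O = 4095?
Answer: -819/10 ≈ -81.900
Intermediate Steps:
B(X, u) = -4 + u/6
p(r, N) = -2*r (p(r, N) = r - 3*r = -2*r)
T(f) = 6*(6 + f)/f (T(f) = (6 + f)/(4 + (-4 + f/6)) = (6 + f)/((f/6)) = (6 + f)*(6/f) = 6*(6 + f)/f)
R(D, b) = -32 + 36/(-6 - 2*D) (R(D, b) = (6 + 36/((-2*(3 + D)))) - 1*38 = (6 + 36/(-6 - 2*D)) - 38 = -32 + 36/(-6 - 2*D))
O/R(d(-2), -93) = 4095/((2*(57 + 16*(-2))/(-3 - 1*(-2)))) = 4095/((2*(57 - 32)/(-3 + 2))) = 4095/((2*25/(-1))) = 4095/((2*(-1)*25)) = 4095/(-50) = 4095*(-1/50) = -819/10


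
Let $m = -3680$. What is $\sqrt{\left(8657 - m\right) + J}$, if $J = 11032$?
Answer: $\sqrt{23369} \approx 152.87$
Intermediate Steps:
$\sqrt{\left(8657 - m\right) + J} = \sqrt{\left(8657 - -3680\right) + 11032} = \sqrt{\left(8657 + 3680\right) + 11032} = \sqrt{12337 + 11032} = \sqrt{23369}$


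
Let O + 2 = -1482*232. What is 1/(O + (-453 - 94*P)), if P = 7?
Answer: -1/344937 ≈ -2.8991e-6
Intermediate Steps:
O = -343826 (O = -2 - 1482*232 = -2 - 343824 = -343826)
1/(O + (-453 - 94*P)) = 1/(-343826 + (-453 - 94*7)) = 1/(-343826 + (-453 - 658)) = 1/(-343826 - 1111) = 1/(-344937) = -1/344937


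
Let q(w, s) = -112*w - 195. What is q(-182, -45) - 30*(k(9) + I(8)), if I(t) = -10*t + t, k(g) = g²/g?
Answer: 22079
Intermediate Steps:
k(g) = g
I(t) = -9*t
q(w, s) = -195 - 112*w
q(-182, -45) - 30*(k(9) + I(8)) = (-195 - 112*(-182)) - 30*(9 - 9*8) = (-195 + 20384) - 30*(9 - 72) = 20189 - 30*(-63) = 20189 - 1*(-1890) = 20189 + 1890 = 22079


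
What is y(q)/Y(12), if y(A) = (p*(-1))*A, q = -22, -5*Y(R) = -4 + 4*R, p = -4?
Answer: 10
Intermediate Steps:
Y(R) = ⅘ - 4*R/5 (Y(R) = -(-4 + 4*R)/5 = ⅘ - 4*R/5)
y(A) = 4*A (y(A) = (-4*(-1))*A = 4*A)
y(q)/Y(12) = (4*(-22))/(⅘ - ⅘*12) = -88/(⅘ - 48/5) = -88/(-44/5) = -88*(-5/44) = 10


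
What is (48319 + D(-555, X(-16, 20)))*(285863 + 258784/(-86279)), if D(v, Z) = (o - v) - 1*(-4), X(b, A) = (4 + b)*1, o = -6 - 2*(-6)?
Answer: 1205661043717812/86279 ≈ 1.3974e+10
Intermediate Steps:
o = 6 (o = -6 + 12 = 6)
X(b, A) = 4 + b
D(v, Z) = 10 - v (D(v, Z) = (6 - v) - 1*(-4) = (6 - v) + 4 = 10 - v)
(48319 + D(-555, X(-16, 20)))*(285863 + 258784/(-86279)) = (48319 + (10 - 1*(-555)))*(285863 + 258784/(-86279)) = (48319 + (10 + 555))*(285863 + 258784*(-1/86279)) = (48319 + 565)*(285863 - 258784/86279) = 48884*(24663714993/86279) = 1205661043717812/86279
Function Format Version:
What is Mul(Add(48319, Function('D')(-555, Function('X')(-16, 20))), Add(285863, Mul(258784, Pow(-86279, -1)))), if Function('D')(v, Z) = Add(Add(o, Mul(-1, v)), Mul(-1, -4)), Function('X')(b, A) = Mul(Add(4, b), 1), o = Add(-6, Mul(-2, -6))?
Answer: Rational(1205661043717812, 86279) ≈ 1.3974e+10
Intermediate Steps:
o = 6 (o = Add(-6, 12) = 6)
Function('X')(b, A) = Add(4, b)
Function('D')(v, Z) = Add(10, Mul(-1, v)) (Function('D')(v, Z) = Add(Add(6, Mul(-1, v)), Mul(-1, -4)) = Add(Add(6, Mul(-1, v)), 4) = Add(10, Mul(-1, v)))
Mul(Add(48319, Function('D')(-555, Function('X')(-16, 20))), Add(285863, Mul(258784, Pow(-86279, -1)))) = Mul(Add(48319, Add(10, Mul(-1, -555))), Add(285863, Mul(258784, Pow(-86279, -1)))) = Mul(Add(48319, Add(10, 555)), Add(285863, Mul(258784, Rational(-1, 86279)))) = Mul(Add(48319, 565), Add(285863, Rational(-258784, 86279))) = Mul(48884, Rational(24663714993, 86279)) = Rational(1205661043717812, 86279)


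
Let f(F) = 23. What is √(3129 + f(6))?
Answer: 4*√197 ≈ 56.143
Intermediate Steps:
√(3129 + f(6)) = √(3129 + 23) = √3152 = 4*√197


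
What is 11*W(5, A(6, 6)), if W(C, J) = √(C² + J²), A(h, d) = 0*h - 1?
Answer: 11*√26 ≈ 56.089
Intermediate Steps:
A(h, d) = -1 (A(h, d) = 0 - 1 = -1)
11*W(5, A(6, 6)) = 11*√(5² + (-1)²) = 11*√(25 + 1) = 11*√26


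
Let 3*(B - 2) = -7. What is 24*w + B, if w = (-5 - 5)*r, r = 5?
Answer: -3601/3 ≈ -1200.3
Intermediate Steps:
B = -⅓ (B = 2 + (⅓)*(-7) = 2 - 7/3 = -⅓ ≈ -0.33333)
w = -50 (w = (-5 - 5)*5 = -10*5 = -50)
24*w + B = 24*(-50) - ⅓ = -1200 - ⅓ = -3601/3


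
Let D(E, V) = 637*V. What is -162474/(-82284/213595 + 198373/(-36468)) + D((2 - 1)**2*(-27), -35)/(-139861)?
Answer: 177005194660866279305/6345803200855267 ≈ 27893.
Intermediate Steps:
-162474/(-82284/213595 + 198373/(-36468)) + D((2 - 1)**2*(-27), -35)/(-139861) = -162474/(-82284/213595 + 198373/(-36468)) + (637*(-35))/(-139861) = -162474/(-82284*1/213595 + 198373*(-1/36468)) - 22295*(-1/139861) = -162474/(-82284/213595 - 198373/36468) + 22295/139861 = -162474/(-45372213847/7789382460) + 22295/139861 = -162474*(-7789382460/45372213847) + 22295/139861 = 1265572125806040/45372213847 + 22295/139861 = 177005194660866279305/6345803200855267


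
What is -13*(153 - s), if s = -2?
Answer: -2015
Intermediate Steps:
-13*(153 - s) = -13*(153 - 1*(-2)) = -13*(153 + 2) = -13*155 = -2015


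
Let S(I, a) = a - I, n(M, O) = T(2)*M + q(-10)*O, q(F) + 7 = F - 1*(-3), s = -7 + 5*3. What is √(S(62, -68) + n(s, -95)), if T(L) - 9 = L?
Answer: 2*√322 ≈ 35.889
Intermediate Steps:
T(L) = 9 + L
s = 8 (s = -7 + 15 = 8)
q(F) = -4 + F (q(F) = -7 + (F - 1*(-3)) = -7 + (F + 3) = -7 + (3 + F) = -4 + F)
n(M, O) = -14*O + 11*M (n(M, O) = (9 + 2)*M + (-4 - 10)*O = 11*M - 14*O = -14*O + 11*M)
√(S(62, -68) + n(s, -95)) = √((-68 - 1*62) + (-14*(-95) + 11*8)) = √((-68 - 62) + (1330 + 88)) = √(-130 + 1418) = √1288 = 2*√322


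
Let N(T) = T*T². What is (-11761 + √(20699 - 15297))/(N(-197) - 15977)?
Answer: 11761/7661350 - √5402/7661350 ≈ 0.0015255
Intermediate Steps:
N(T) = T³
(-11761 + √(20699 - 15297))/(N(-197) - 15977) = (-11761 + √(20699 - 15297))/((-197)³ - 15977) = (-11761 + √5402)/(-7645373 - 15977) = (-11761 + √5402)/(-7661350) = (-11761 + √5402)*(-1/7661350) = 11761/7661350 - √5402/7661350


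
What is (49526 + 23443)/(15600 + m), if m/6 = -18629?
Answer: -1871/2466 ≈ -0.75872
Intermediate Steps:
m = -111774 (m = 6*(-18629) = -111774)
(49526 + 23443)/(15600 + m) = (49526 + 23443)/(15600 - 111774) = 72969/(-96174) = 72969*(-1/96174) = -1871/2466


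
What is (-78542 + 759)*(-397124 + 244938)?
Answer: 11837483638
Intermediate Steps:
(-78542 + 759)*(-397124 + 244938) = -77783*(-152186) = 11837483638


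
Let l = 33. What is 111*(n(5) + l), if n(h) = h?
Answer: 4218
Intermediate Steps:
111*(n(5) + l) = 111*(5 + 33) = 111*38 = 4218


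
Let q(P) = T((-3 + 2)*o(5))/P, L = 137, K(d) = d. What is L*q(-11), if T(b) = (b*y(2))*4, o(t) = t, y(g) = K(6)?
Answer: 16440/11 ≈ 1494.5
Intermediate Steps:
y(g) = 6
T(b) = 24*b (T(b) = (b*6)*4 = (6*b)*4 = 24*b)
q(P) = -120/P (q(P) = (24*((-3 + 2)*5))/P = (24*(-1*5))/P = (24*(-5))/P = -120/P)
L*q(-11) = 137*(-120/(-11)) = 137*(-120*(-1/11)) = 137*(120/11) = 16440/11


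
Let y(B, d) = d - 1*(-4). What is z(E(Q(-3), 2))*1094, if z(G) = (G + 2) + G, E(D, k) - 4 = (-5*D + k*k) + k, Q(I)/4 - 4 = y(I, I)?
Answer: -194732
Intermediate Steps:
y(B, d) = 4 + d (y(B, d) = d + 4 = 4 + d)
Q(I) = 32 + 4*I (Q(I) = 16 + 4*(4 + I) = 16 + (16 + 4*I) = 32 + 4*I)
E(D, k) = 4 + k + k² - 5*D (E(D, k) = 4 + ((-5*D + k*k) + k) = 4 + ((-5*D + k²) + k) = 4 + ((k² - 5*D) + k) = 4 + (k + k² - 5*D) = 4 + k + k² - 5*D)
z(G) = 2 + 2*G (z(G) = (2 + G) + G = 2 + 2*G)
z(E(Q(-3), 2))*1094 = (2 + 2*(4 + 2 + 2² - 5*(32 + 4*(-3))))*1094 = (2 + 2*(4 + 2 + 4 - 5*(32 - 12)))*1094 = (2 + 2*(4 + 2 + 4 - 5*20))*1094 = (2 + 2*(4 + 2 + 4 - 100))*1094 = (2 + 2*(-90))*1094 = (2 - 180)*1094 = -178*1094 = -194732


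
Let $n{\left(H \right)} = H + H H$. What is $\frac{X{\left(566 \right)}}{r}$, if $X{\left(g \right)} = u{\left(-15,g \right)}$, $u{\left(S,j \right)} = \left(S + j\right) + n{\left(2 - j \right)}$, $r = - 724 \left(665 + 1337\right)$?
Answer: $- \frac{318083}{1449448} \approx -0.21945$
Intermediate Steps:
$r = -1449448$ ($r = \left(-724\right) 2002 = -1449448$)
$n{\left(H \right)} = H + H^{2}$
$u{\left(S,j \right)} = S + j + \left(2 - j\right) \left(3 - j\right)$ ($u{\left(S,j \right)} = \left(S + j\right) + \left(2 - j\right) \left(1 - \left(-2 + j\right)\right) = \left(S + j\right) + \left(2 - j\right) \left(3 - j\right) = S + j + \left(2 - j\right) \left(3 - j\right)$)
$X{\left(g \right)} = -15 + g + \left(-3 + g\right) \left(-2 + g\right)$
$\frac{X{\left(566 \right)}}{r} = \frac{-9 + 566^{2} - 2264}{-1449448} = \left(-9 + 320356 - 2264\right) \left(- \frac{1}{1449448}\right) = 318083 \left(- \frac{1}{1449448}\right) = - \frac{318083}{1449448}$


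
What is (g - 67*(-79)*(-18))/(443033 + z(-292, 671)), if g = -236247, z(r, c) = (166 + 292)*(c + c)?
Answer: -331521/1057669 ≈ -0.31345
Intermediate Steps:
z(r, c) = 916*c (z(r, c) = 458*(2*c) = 916*c)
(g - 67*(-79)*(-18))/(443033 + z(-292, 671)) = (-236247 - 67*(-79)*(-18))/(443033 + 916*671) = (-236247 + 5293*(-18))/(443033 + 614636) = (-236247 - 95274)/1057669 = -331521*1/1057669 = -331521/1057669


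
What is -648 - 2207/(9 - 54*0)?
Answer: -8039/9 ≈ -893.22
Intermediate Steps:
-648 - 2207/(9 - 54*0) = -648 - 2207/(9 - 27*0) = -648 - 2207/(9 + 0) = -648 - 2207/9 = -8039/9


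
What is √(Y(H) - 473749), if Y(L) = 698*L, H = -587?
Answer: 5*I*√35339 ≈ 939.93*I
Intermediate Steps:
√(Y(H) - 473749) = √(698*(-587) - 473749) = √(-409726 - 473749) = √(-883475) = 5*I*√35339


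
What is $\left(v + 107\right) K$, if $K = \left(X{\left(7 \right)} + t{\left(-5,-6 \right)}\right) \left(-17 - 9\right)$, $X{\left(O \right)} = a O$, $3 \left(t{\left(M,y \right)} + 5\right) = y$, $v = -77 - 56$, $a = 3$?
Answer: $9464$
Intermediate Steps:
$v = -133$ ($v = -77 - 56 = -133$)
$t{\left(M,y \right)} = -5 + \frac{y}{3}$
$X{\left(O \right)} = 3 O$
$K = -364$ ($K = \left(3 \cdot 7 + \left(-5 + \frac{1}{3} \left(-6\right)\right)\right) \left(-17 - 9\right) = \left(21 - 7\right) \left(-26\right) = 14 \left(-26\right) = -364$)
$\left(v + 107\right) K = \left(-133 + 107\right) \left(-364\right) = \left(-26\right) \left(-364\right) = 9464$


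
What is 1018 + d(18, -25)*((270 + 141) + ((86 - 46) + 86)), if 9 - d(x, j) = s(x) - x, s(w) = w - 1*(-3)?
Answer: 4240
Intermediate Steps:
s(w) = 3 + w (s(w) = w + 3 = 3 + w)
d(x, j) = 6 (d(x, j) = 9 - ((3 + x) - x) = 9 - 1*3 = 9 - 3 = 6)
1018 + d(18, -25)*((270 + 141) + ((86 - 46) + 86)) = 1018 + 6*((270 + 141) + ((86 - 46) + 86)) = 1018 + 6*(411 + (40 + 86)) = 1018 + 6*(411 + 126) = 1018 + 6*537 = 1018 + 3222 = 4240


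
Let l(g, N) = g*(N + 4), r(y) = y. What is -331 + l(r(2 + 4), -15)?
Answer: -397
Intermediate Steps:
l(g, N) = g*(4 + N)
-331 + l(r(2 + 4), -15) = -331 + (2 + 4)*(4 - 15) = -331 + 6*(-11) = -331 - 66 = -397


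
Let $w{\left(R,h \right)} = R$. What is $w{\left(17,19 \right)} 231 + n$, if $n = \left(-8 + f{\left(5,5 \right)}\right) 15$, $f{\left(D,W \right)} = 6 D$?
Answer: $4257$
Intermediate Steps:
$n = 330$ ($n = \left(-8 + 6 \cdot 5\right) 15 = \left(-8 + 30\right) 15 = 22 \cdot 15 = 330$)
$w{\left(17,19 \right)} 231 + n = 17 \cdot 231 + 330 = 3927 + 330 = 4257$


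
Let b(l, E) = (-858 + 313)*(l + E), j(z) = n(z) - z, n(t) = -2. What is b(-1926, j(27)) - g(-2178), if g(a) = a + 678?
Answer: 1066975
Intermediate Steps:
j(z) = -2 - z
g(a) = 678 + a
b(l, E) = -545*E - 545*l (b(l, E) = -545*(E + l) = -545*E - 545*l)
b(-1926, j(27)) - g(-2178) = (-545*(-2 - 1*27) - 545*(-1926)) - (678 - 2178) = (-545*(-2 - 27) + 1049670) - 1*(-1500) = (-545*(-29) + 1049670) + 1500 = (15805 + 1049670) + 1500 = 1065475 + 1500 = 1066975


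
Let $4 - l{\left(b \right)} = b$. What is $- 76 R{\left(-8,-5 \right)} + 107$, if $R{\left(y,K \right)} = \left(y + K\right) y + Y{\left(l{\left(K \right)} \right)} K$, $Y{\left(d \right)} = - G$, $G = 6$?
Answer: $-10077$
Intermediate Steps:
$l{\left(b \right)} = 4 - b$
$Y{\left(d \right)} = -6$ ($Y{\left(d \right)} = \left(-1\right) 6 = -6$)
$R{\left(y,K \right)} = - 6 K + y \left(K + y\right)$ ($R{\left(y,K \right)} = \left(y + K\right) y - 6 K = \left(K + y\right) y - 6 K = y \left(K + y\right) - 6 K = - 6 K + y \left(K + y\right)$)
$- 76 R{\left(-8,-5 \right)} + 107 = - 76 \left(\left(-8\right)^{2} - -30 - -40\right) + 107 = - 76 \left(64 + 30 + 40\right) + 107 = \left(-76\right) 134 + 107 = -10184 + 107 = -10077$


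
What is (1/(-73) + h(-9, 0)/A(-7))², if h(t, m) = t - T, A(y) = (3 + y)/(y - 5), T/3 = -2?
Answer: 432964/5329 ≈ 81.247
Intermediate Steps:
T = -6 (T = 3*(-2) = -6)
A(y) = (3 + y)/(-5 + y)
h(t, m) = 6 + t (h(t, m) = t - 1*(-6) = t + 6 = 6 + t)
(1/(-73) + h(-9, 0)/A(-7))² = (1/(-73) + (6 - 9)/(((3 - 7)/(-5 - 7))))² = (-1/73 - 3/(-4/(-12)))² = (-1/73 - 3/((-1/12*(-4))))² = (-1/73 - 3/⅓)² = (-1/73 - 3*3)² = (-1/73 - 9)² = (-658/73)² = 432964/5329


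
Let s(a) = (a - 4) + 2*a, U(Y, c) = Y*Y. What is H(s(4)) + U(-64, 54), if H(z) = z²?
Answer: 4160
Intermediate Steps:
U(Y, c) = Y²
s(a) = -4 + 3*a (s(a) = (-4 + a) + 2*a = -4 + 3*a)
H(s(4)) + U(-64, 54) = (-4 + 3*4)² + (-64)² = (-4 + 12)² + 4096 = 8² + 4096 = 64 + 4096 = 4160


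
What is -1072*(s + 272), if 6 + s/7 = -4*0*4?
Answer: -246560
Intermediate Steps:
s = -42 (s = -42 + 7*(-4*0*4) = -42 + 7*(0*4) = -42 + 7*0 = -42 + 0 = -42)
-1072*(s + 272) = -1072*(-42 + 272) = -1072*230 = -246560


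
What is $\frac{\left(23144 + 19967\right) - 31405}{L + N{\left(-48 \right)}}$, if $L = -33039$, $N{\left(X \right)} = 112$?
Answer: $- \frac{11706}{32927} \approx -0.35551$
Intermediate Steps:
$\frac{\left(23144 + 19967\right) - 31405}{L + N{\left(-48 \right)}} = \frac{\left(23144 + 19967\right) - 31405}{-33039 + 112} = \frac{43111 - 31405}{-32927} = 11706 \left(- \frac{1}{32927}\right) = - \frac{11706}{32927}$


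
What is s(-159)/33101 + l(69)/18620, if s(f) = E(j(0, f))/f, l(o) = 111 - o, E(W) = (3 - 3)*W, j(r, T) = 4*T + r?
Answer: 3/1330 ≈ 0.0022556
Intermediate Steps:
j(r, T) = r + 4*T
E(W) = 0 (E(W) = 0*W = 0)
s(f) = 0 (s(f) = 0/f = 0)
s(-159)/33101 + l(69)/18620 = 0/33101 + (111 - 1*69)/18620 = 0*(1/33101) + (111 - 69)*(1/18620) = 0 + 42*(1/18620) = 0 + 3/1330 = 3/1330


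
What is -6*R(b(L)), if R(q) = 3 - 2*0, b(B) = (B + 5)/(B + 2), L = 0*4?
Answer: -18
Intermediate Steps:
L = 0
b(B) = (5 + B)/(2 + B)
R(q) = 3 (R(q) = 3 + 0 = 3)
-6*R(b(L)) = -6*3 = -18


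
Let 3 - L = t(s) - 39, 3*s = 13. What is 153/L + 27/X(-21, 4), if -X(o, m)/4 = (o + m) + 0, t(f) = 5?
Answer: 11403/2516 ≈ 4.5322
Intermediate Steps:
s = 13/3 (s = (1/3)*13 = 13/3 ≈ 4.3333)
X(o, m) = -4*m - 4*o (X(o, m) = -4*((o + m) + 0) = -4*((m + o) + 0) = -4*(m + o) = -4*m - 4*o)
L = 37 (L = 3 - (5 - 39) = 3 - 1*(-34) = 3 + 34 = 37)
153/L + 27/X(-21, 4) = 153/37 + 27/(-4*4 - 4*(-21)) = 153*(1/37) + 27/(-16 + 84) = 153/37 + 27/68 = 11403/2516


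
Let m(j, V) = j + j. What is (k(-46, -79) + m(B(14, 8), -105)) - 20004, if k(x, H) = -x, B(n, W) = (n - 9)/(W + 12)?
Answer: -39915/2 ≈ -19958.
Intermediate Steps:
B(n, W) = (-9 + n)/(12 + W)
m(j, V) = 2*j
(k(-46, -79) + m(B(14, 8), -105)) - 20004 = (-1*(-46) + 2*((-9 + 14)/(12 + 8))) - 20004 = (46 + 2*(5/20)) - 20004 = (46 + 2*((1/20)*5)) - 20004 = (46 + 2*(¼)) - 20004 = (46 + ½) - 20004 = 93/2 - 20004 = -39915/2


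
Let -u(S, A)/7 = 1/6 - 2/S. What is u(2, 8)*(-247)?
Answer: -8645/6 ≈ -1440.8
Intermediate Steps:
u(S, A) = -7/6 + 14/S (u(S, A) = -7*(1/6 - 2/S) = -7*(1*(⅙) - 2/S) = -7*(⅙ - 2/S) = -7/6 + 14/S)
u(2, 8)*(-247) = (-7/6 + 14/2)*(-247) = (-7/6 + 14*(½))*(-247) = (-7/6 + 7)*(-247) = (35/6)*(-247) = -8645/6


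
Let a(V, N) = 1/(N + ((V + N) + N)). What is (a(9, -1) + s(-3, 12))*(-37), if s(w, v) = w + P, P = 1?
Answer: 407/6 ≈ 67.833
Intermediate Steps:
s(w, v) = 1 + w (s(w, v) = w + 1 = 1 + w)
a(V, N) = 1/(V + 3*N) (a(V, N) = 1/(N + ((N + V) + N)) = 1/(N + (V + 2*N)) = 1/(V + 3*N))
(a(9, -1) + s(-3, 12))*(-37) = (1/(9 + 3*(-1)) + (1 - 3))*(-37) = (1/(9 - 3) - 2)*(-37) = (1/6 - 2)*(-37) = -11/6*(-37) = 407/6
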